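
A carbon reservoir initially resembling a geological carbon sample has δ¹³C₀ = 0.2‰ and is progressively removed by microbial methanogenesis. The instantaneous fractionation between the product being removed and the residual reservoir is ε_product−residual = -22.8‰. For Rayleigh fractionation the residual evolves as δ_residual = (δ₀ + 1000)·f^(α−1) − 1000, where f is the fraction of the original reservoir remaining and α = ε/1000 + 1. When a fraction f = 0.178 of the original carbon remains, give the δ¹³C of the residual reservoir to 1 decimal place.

40.3‰

Rayleigh residual: δ_res = (δ₀ + 1000)·f^(α−1) − 1000
α = ε/1000 + 1 = 0.97720, so α − 1 = -0.02280
f^(α−1) = 0.178^(-0.02280) = 1.040137
δ_res = (0.2 + 1000) × 1.040137 − 1000 = 1040.345 − 1000 = 40.34‰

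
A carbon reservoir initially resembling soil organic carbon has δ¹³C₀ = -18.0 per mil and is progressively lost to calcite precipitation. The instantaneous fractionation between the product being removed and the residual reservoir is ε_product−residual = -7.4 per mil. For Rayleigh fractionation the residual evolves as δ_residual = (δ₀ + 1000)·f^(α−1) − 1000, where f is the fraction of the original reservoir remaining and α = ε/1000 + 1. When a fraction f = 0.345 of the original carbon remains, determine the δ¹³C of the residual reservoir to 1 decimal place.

-10.2 per mil

Rayleigh residual: δ_res = (δ₀ + 1000)·f^(α−1) − 1000
α = ε/1000 + 1 = 0.99260, so α − 1 = -0.00740
f^(α−1) = 0.345^(-0.00740) = 1.007906
δ_res = (-18.0 + 1000) × 1.007906 − 1000 = 989.764 − 1000 = -10.24 per mil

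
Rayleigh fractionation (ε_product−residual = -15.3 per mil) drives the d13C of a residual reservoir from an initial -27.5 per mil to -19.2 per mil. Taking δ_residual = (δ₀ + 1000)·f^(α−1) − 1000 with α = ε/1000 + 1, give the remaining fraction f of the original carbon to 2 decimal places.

0.57

α − 1 = ε/1000 = -0.0153
(δ_res + 1000)/(δ₀ + 1000) = (-19.2 + 1000)/(-27.5 + 1000) = 980.8/972.5 = 1.008535
f = 1.008535^(1/-0.0153) = exp(ln(1.008535)/-0.0153) = exp(0.00850/-0.0153)
f = exp(-0.5555) = 0.5738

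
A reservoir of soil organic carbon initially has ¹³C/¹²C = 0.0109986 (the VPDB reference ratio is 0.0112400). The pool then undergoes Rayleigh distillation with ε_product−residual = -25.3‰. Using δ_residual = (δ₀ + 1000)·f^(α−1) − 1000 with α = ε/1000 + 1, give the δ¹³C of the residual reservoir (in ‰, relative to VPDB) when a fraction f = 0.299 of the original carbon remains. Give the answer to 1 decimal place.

δ₀ = (0.0109986/0.0112400 − 1)×1000 = (0.978523 − 1)×1000 = -21.477‰
α − 1 = ε/1000 = -0.0253
f^(α−1) = 0.299^(-0.0253) = 1.031016
δ_res = (-21.477 + 1000) × 1.031016 − 1000 = 1008.873 − 1000 = 8.87‰

8.9‰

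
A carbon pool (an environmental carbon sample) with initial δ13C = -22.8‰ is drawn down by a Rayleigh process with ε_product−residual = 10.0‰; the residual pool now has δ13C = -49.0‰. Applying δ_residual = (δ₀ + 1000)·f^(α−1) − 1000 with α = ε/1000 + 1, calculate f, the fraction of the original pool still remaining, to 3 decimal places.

α − 1 = ε/1000 = 0.0100
(δ_res + 1000)/(δ₀ + 1000) = (-49.0 + 1000)/(-22.8 + 1000) = 951.0/977.2 = 0.973189
f = 0.973189^(1/0.0100) = exp(ln(0.973189)/0.0100) = exp(-0.02718/0.0100)
f = exp(-2.7177) = 0.0660

0.066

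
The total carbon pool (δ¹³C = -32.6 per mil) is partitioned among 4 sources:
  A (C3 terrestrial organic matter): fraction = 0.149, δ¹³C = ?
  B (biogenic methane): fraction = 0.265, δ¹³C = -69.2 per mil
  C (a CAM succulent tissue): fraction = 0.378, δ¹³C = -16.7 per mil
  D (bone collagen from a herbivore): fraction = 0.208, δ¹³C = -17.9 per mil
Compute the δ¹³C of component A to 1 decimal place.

-28.4 per mil

Isotope mass balance: δ_bulk = Σ fᵢ·δᵢ.
-32.6 = 0.149×δ_A + 0.265×(-69.2) + 0.378×(-16.7) + 0.208×(-17.9)
0.149·δ_A = -32.6 − (-28.374) = -4.226
δ_A = -4.226 / 0.149 = -28.36 per mil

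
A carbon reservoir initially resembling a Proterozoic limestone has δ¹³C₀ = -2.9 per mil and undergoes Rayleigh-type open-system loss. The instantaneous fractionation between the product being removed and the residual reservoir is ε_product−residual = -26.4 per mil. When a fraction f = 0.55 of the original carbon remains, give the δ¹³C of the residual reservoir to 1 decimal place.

13.0 per mil

Rayleigh residual: δ_res = (δ₀ + 1000)·f^(α−1) − 1000
α = ε/1000 + 1 = 0.97360, so α − 1 = -0.02640
f^(α−1) = 0.55^(-0.02640) = 1.015908
δ_res = (-2.9 + 1000) × 1.015908 − 1000 = 1012.962 − 1000 = 12.96 per mil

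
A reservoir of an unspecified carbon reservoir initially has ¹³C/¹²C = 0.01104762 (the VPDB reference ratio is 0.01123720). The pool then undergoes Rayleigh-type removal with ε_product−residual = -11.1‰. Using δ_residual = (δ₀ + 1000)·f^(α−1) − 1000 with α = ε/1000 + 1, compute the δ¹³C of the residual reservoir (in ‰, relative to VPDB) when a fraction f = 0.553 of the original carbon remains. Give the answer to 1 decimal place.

δ₀ = (0.01104762/0.01123720 − 1)×1000 = (0.983129 − 1)×1000 = -16.871‰
α − 1 = ε/1000 = -0.0111
f^(α−1) = 0.553^(-0.0111) = 1.006597
δ_res = (-16.871 + 1000) × 1.006597 − 1000 = 989.615 − 1000 = -10.38‰

-10.4‰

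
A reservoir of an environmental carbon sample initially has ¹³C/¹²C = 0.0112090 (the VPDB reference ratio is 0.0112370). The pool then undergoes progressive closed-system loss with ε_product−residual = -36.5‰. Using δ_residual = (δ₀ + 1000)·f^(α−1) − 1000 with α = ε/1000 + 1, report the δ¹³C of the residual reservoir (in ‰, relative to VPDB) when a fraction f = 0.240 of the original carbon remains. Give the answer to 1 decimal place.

50.8‰

δ₀ = (0.0112090/0.0112370 − 1)×1000 = (0.997508 − 1)×1000 = -2.492‰
α − 1 = ε/1000 = -0.0365
f^(α−1) = 0.240^(-0.0365) = 1.053470
δ_res = (-2.492 + 1000) × 1.053470 − 1000 = 1050.845 − 1000 = 50.85‰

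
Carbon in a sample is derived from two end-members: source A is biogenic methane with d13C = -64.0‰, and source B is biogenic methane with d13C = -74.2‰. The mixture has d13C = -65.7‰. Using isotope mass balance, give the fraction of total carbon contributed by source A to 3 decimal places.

0.833

δ_mix = f_A·δ_A + (1 − f_A)·δ_B  ⇒  f_A = (δ_mix − δ_B)/(δ_A − δ_B)
f_A = (-65.7 − (-74.2)) / (-64.0 − (-74.2))
f_A = 8.5 / 10.2 = 0.8333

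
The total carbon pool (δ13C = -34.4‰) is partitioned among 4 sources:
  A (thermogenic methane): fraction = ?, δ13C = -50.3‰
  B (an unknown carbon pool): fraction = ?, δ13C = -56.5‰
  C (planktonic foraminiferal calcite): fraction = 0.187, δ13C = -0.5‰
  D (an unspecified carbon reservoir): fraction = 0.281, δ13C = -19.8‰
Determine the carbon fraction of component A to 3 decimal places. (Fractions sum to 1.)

0.212

Let f_A and f_B be the unknown fractions; fractions sum to 1 so f_A + f_B = 0.532.
Mass balance: Σ fᵢ·δᵢ = δ_bulk ⇒ f_A·(-50.3) + f_B·(-56.5) = -34.4 − (-5.657) = -28.743
Substitute f_B = 0.532 − f_A:
f_A·(-50.3 − -56.5) = -28.743 − 0.532×(-56.5) = 1.315
f_A = 1.315 / 6.2 = 0.2121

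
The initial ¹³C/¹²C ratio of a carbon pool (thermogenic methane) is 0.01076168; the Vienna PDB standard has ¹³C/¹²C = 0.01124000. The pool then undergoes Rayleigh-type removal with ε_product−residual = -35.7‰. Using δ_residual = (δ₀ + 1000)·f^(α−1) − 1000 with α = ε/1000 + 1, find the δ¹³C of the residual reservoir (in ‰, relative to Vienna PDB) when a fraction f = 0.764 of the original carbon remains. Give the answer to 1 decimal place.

δ₀ = (0.01076168/0.01124000 − 1)×1000 = (0.957445 − 1)×1000 = -42.555‰
α − 1 = ε/1000 = -0.0357
f^(α−1) = 0.764^(-0.0357) = 1.009656
δ_res = (-42.555 + 1000) × 1.009656 − 1000 = 966.690 − 1000 = -33.31‰

-33.3‰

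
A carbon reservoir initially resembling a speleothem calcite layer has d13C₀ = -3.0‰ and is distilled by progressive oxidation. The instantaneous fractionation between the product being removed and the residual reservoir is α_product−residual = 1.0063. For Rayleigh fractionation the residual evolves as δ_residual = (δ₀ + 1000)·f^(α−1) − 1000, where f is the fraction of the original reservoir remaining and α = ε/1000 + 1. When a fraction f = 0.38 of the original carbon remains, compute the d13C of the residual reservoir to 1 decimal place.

Rayleigh residual: δ_res = (δ₀ + 1000)·f^(α−1) − 1000
α − 1 = 0.00630
f^(α−1) = 0.38^(0.00630) = 0.993923
δ_res = (-3.0 + 1000) × 0.993923 − 1000 = 990.941 − 1000 = -9.06‰

-9.1‰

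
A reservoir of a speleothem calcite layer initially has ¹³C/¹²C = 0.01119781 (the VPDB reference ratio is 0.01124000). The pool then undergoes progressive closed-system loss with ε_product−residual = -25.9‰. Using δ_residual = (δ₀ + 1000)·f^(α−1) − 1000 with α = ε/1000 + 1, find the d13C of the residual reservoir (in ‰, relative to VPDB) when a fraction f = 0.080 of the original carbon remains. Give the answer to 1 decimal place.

δ₀ = (0.01119781/0.01124000 − 1)×1000 = (0.996246 − 1)×1000 = -3.754‰
α − 1 = ε/1000 = -0.0259
f^(α−1) = 0.080^(-0.0259) = 1.067603
δ_res = (-3.754 + 1000) × 1.067603 − 1000 = 1063.596 − 1000 = 63.60‰

63.6‰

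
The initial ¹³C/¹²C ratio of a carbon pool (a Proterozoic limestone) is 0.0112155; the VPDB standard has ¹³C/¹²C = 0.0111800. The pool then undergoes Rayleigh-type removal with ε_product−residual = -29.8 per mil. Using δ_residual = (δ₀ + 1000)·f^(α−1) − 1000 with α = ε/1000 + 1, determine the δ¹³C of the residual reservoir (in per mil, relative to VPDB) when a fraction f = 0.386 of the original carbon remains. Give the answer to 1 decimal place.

32.0 per mil

δ₀ = (0.0112155/0.0111800 − 1)×1000 = (1.003175 − 1)×1000 = 3.175 per mil
α − 1 = ε/1000 = -0.0298
f^(α−1) = 0.386^(-0.0298) = 1.028773
δ_res = (3.175 + 1000) × 1.028773 − 1000 = 1032.040 − 1000 = 32.04 per mil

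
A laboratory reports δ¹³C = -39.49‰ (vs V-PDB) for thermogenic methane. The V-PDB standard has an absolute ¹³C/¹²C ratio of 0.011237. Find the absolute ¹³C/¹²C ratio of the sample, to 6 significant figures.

0.0107933

R_sample = R_standard × (δ¹³C/1000 + 1)
R_sample = 0.011237 × (-39.49/1000 + 1) = 0.011237 × 0.960510
R_sample = 0.0107933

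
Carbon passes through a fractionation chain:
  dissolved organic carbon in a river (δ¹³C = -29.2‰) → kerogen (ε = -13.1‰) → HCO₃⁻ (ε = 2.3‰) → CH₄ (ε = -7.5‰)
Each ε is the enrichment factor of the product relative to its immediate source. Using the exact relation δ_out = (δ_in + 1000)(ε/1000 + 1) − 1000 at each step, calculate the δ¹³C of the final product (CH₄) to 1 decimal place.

step 1: δ = (-29.20 + 1000)·(-13.1/1000 + 1) − 1000 = -41.92‰
step 2: δ = (-41.92 + 1000)·(2.3/1000 + 1) − 1000 = -39.71‰
step 3: δ = (-39.71 + 1000)·(-7.5/1000 + 1) − 1000 = -46.92‰

-46.9‰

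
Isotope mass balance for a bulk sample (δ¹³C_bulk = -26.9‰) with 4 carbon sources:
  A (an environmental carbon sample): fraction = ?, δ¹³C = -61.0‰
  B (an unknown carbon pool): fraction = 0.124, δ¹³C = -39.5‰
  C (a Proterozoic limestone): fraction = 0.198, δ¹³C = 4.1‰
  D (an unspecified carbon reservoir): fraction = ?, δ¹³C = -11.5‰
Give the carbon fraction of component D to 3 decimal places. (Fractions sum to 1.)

0.375

Let f_D and f_A be the unknown fractions; fractions sum to 1 so f_D + f_A = 0.678.
Mass balance: Σ fᵢ·δᵢ = δ_bulk ⇒ f_D·(-11.5) + f_A·(-61.0) = -26.9 − (-4.086) = -22.814
Substitute f_A = 0.678 − f_D:
f_D·(-11.5 − -61.0) = -22.814 − 0.678×(-61.0) = 18.544
f_D = 18.544 / 49.5 = 0.3746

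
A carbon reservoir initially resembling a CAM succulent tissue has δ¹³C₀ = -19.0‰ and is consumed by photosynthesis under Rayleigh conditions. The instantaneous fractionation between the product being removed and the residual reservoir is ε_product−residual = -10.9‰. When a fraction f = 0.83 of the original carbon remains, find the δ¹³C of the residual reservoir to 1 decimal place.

-17.0‰

Rayleigh residual: δ_res = (δ₀ + 1000)·f^(α−1) − 1000
α = ε/1000 + 1 = 0.98910, so α − 1 = -0.01090
f^(α−1) = 0.83^(-0.01090) = 1.002033
δ_res = (-19.0 + 1000) × 1.002033 − 1000 = 982.994 − 1000 = -17.01‰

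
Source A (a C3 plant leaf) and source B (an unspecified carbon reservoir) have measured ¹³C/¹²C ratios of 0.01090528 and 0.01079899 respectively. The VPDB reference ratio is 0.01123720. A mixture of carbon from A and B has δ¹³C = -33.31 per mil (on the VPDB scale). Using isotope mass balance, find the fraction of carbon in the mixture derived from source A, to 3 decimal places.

δ_A = (0.01090528/0.01123720 − 1)×1000 = (0.970462 − 1)×1000 = -29.538 per mil
δ_B = (0.01079899/0.01123720 − 1)×1000 = (0.961004 − 1)×1000 = -38.996 per mil
f_A = (δ_mix − δ_B)/(δ_A − δ_B) = (-33.31 − (-38.996))/(-29.538 − (-38.996))
f_A = 5.686 / 9.459 = 0.6012

0.601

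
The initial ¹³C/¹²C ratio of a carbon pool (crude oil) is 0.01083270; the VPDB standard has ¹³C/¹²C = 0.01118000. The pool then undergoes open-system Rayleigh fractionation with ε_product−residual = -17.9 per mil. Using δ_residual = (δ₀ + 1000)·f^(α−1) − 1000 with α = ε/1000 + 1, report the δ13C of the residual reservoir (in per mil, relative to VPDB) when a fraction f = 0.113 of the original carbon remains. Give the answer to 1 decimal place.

7.5 per mil

δ₀ = (0.01083270/0.01118000 − 1)×1000 = (0.968936 − 1)×1000 = -31.064 per mil
α − 1 = ε/1000 = -0.0179
f^(α−1) = 0.113^(-0.0179) = 1.039800
δ_res = (-31.064 + 1000) × 1.039800 − 1000 = 1007.499 − 1000 = 7.50 per mil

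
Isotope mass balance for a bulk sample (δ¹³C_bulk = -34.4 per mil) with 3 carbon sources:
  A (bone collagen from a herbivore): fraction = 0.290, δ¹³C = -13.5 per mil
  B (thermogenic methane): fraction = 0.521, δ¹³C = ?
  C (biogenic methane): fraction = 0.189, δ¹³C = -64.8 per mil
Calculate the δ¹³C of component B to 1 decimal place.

Isotope mass balance: δ_bulk = Σ fᵢ·δᵢ.
-34.4 = 0.290×(-13.5) + 0.521×δ_B + 0.189×(-64.8)
0.521·δ_B = -34.4 − (-16.162) = -18.238
δ_B = -18.238 / 0.521 = -35.01 per mil

-35.0 per mil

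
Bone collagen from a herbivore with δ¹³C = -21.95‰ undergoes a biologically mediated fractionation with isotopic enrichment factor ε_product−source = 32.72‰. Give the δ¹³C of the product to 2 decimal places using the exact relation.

Exactly, δ_product = (δ_source + 1000)·(ε/1000 + 1) − 1000.
δ_product = (-21.95 + 1000) × (32.72/1000 + 1) − 1000
δ_product = 10.052‰

10.05‰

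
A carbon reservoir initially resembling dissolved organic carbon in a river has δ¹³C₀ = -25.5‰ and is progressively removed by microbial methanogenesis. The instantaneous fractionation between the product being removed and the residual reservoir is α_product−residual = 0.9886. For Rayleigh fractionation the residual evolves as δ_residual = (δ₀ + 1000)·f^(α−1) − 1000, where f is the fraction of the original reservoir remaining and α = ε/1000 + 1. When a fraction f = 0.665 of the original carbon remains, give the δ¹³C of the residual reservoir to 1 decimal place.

Rayleigh residual: δ_res = (δ₀ + 1000)·f^(α−1) − 1000
α − 1 = -0.01140
f^(α−1) = 0.665^(-0.01140) = 1.004662
δ_res = (-25.5 + 1000) × 1.004662 − 1000 = 979.043 − 1000 = -20.96‰

-21.0‰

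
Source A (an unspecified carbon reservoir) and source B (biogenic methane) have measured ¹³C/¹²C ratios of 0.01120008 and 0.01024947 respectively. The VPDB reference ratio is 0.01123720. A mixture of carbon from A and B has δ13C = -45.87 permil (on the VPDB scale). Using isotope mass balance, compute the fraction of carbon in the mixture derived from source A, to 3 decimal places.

δ_A = (0.01120008/0.01123720 − 1)×1000 = (0.996697 − 1)×1000 = -3.303 permil
δ_B = (0.01024947/0.01123720 − 1)×1000 = (0.912102 − 1)×1000 = -87.898 permil
f_A = (δ_mix − δ_B)/(δ_A − δ_B) = (-45.87 − (-87.898))/(-3.303 − (-87.898))
f_A = 42.028 / 84.595 = 0.4968

0.497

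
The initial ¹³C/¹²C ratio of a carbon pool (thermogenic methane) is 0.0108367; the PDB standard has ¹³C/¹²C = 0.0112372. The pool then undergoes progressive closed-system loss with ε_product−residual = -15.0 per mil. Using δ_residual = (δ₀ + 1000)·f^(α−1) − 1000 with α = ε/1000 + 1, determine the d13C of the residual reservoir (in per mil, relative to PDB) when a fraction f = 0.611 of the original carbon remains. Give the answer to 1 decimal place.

δ₀ = (0.0108367/0.0112372 − 1)×1000 = (0.964359 − 1)×1000 = -35.641 per mil
α − 1 = ε/1000 = -0.0150
f^(α−1) = 0.611^(-0.0150) = 1.007417
δ_res = (-35.641 + 1000) × 1.007417 − 1000 = 971.512 − 1000 = -28.49 per mil

-28.5 per mil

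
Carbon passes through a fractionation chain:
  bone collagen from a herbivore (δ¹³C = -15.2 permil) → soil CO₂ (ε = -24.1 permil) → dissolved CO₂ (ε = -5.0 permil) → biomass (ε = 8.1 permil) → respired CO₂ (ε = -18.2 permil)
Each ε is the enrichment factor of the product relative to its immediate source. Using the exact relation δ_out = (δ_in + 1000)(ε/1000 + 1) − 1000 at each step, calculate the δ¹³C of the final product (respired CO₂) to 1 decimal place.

-53.5 permil

step 1: δ = (-15.20 + 1000)·(-24.1/1000 + 1) − 1000 = -38.93 permil
step 2: δ = (-38.93 + 1000)·(-5.0/1000 + 1) − 1000 = -43.74 permil
step 3: δ = (-43.74 + 1000)·(8.1/1000 + 1) − 1000 = -35.99 permil
step 4: δ = (-35.99 + 1000)·(-18.2/1000 + 1) − 1000 = -53.54 permil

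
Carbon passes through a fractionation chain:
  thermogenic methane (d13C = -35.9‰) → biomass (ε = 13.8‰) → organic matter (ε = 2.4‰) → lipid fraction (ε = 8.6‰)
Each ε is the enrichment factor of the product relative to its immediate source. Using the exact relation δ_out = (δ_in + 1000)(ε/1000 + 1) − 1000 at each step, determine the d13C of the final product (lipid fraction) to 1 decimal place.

-11.8‰

step 1: δ = (-35.90 + 1000)·(13.8/1000 + 1) − 1000 = -22.60‰
step 2: δ = (-22.60 + 1000)·(2.4/1000 + 1) − 1000 = -20.25‰
step 3: δ = (-20.25 + 1000)·(8.6/1000 + 1) − 1000 = -11.82‰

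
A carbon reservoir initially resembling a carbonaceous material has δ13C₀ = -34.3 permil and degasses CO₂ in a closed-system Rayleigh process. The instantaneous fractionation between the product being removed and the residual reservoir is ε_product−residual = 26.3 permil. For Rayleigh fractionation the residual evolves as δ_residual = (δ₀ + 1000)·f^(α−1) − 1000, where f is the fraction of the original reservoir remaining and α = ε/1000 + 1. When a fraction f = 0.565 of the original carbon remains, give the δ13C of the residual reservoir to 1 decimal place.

Rayleigh residual: δ_res = (δ₀ + 1000)·f^(α−1) − 1000
α = ε/1000 + 1 = 1.02630, so α − 1 = 0.02630
f^(α−1) = 0.565^(0.02630) = 0.985097
δ_res = (-34.3 + 1000) × 0.985097 − 1000 = 951.308 − 1000 = -48.69 permil

-48.7 permil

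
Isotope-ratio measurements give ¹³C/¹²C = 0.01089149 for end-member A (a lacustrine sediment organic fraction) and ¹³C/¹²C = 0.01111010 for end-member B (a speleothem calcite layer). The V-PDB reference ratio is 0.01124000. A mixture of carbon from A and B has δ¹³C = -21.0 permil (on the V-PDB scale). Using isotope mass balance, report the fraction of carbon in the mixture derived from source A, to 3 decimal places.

0.486

δ_A = (0.01089149/0.01124000 − 1)×1000 = (0.968994 − 1)×1000 = -31.006 permil
δ_B = (0.01111010/0.01124000 − 1)×1000 = (0.988443 − 1)×1000 = -11.557 permil
f_A = (δ_mix − δ_B)/(δ_A − δ_B) = (-21.0 − (-11.557))/(-31.006 − (-11.557))
f_A = -9.443 / -19.449 = 0.4855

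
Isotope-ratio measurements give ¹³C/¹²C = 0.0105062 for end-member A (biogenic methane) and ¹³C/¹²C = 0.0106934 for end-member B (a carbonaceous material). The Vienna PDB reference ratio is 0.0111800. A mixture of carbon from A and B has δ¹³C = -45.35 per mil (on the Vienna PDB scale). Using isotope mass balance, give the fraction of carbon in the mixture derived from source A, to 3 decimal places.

0.109

δ_A = (0.0105062/0.0111800 − 1)×1000 = (0.939732 − 1)×1000 = -60.268 per mil
δ_B = (0.0106934/0.0111800 − 1)×1000 = (0.956476 − 1)×1000 = -43.524 per mil
f_A = (δ_mix − δ_B)/(δ_A − δ_B) = (-45.35 − (-43.524))/(-60.268 − (-43.524))
f_A = -1.826 / -16.744 = 0.1090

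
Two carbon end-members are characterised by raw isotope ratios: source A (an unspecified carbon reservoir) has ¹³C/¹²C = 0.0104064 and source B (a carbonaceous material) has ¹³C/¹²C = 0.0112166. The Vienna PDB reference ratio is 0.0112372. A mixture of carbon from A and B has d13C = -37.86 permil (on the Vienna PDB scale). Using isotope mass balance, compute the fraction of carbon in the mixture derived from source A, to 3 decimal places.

δ_A = (0.0104064/0.0112372 − 1)×1000 = (0.926067 − 1)×1000 = -73.933 permil
δ_B = (0.0112166/0.0112372 − 1)×1000 = (0.998167 − 1)×1000 = -1.833 permil
f_A = (δ_mix − δ_B)/(δ_A − δ_B) = (-37.86 − (-1.833))/(-73.933 − (-1.833))
f_A = -36.027 / -72.100 = 0.4997

0.500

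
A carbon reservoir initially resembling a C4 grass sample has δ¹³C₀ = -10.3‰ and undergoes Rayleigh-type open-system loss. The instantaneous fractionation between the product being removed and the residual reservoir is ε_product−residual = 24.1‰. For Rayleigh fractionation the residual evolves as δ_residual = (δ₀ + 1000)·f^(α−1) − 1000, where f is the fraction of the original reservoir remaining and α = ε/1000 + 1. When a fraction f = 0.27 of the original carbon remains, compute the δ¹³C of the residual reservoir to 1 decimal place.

-41.0‰

Rayleigh residual: δ_res = (δ₀ + 1000)·f^(α−1) − 1000
α = ε/1000 + 1 = 1.02410, so α − 1 = 0.02410
f^(α−1) = 0.27^(0.02410) = 0.968938
δ_res = (-10.3 + 1000) × 0.968938 − 1000 = 958.958 − 1000 = -41.04‰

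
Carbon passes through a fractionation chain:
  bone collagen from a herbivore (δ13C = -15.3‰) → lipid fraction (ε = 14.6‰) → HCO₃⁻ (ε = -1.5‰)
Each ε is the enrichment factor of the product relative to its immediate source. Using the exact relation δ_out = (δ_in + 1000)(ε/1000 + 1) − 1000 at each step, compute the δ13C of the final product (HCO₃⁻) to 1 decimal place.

-2.4‰

step 1: δ = (-15.30 + 1000)·(14.6/1000 + 1) − 1000 = -0.92‰
step 2: δ = (-0.92 + 1000)·(-1.5/1000 + 1) − 1000 = -2.42‰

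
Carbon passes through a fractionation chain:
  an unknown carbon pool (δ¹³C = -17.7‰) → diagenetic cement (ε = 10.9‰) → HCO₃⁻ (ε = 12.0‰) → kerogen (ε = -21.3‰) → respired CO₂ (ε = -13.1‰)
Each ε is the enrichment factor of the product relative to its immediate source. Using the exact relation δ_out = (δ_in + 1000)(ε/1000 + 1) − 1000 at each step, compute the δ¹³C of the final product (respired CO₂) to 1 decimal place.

-29.4‰

step 1: δ = (-17.70 + 1000)·(10.9/1000 + 1) − 1000 = -6.99‰
step 2: δ = (-6.99 + 1000)·(12.0/1000 + 1) − 1000 = 4.92‰
step 3: δ = (4.92 + 1000)·(-21.3/1000 + 1) − 1000 = -16.48‰
step 4: δ = (-16.48 + 1000)·(-13.1/1000 + 1) − 1000 = -29.37‰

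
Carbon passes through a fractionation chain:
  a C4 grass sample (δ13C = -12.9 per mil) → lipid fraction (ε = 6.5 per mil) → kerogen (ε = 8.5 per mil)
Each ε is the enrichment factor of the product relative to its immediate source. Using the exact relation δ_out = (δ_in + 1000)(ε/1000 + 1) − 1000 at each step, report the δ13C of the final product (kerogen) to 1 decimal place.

step 1: δ = (-12.90 + 1000)·(6.5/1000 + 1) − 1000 = -6.48 per mil
step 2: δ = (-6.48 + 1000)·(8.5/1000 + 1) − 1000 = 1.96 per mil

2.0 per mil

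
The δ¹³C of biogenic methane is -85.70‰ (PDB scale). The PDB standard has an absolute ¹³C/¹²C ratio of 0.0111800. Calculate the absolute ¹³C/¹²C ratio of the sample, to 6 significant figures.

0.0102219

R_sample = R_standard × (δ¹³C/1000 + 1)
R_sample = 0.0111800 × (-85.70/1000 + 1) = 0.0111800 × 0.914300
R_sample = 0.0102219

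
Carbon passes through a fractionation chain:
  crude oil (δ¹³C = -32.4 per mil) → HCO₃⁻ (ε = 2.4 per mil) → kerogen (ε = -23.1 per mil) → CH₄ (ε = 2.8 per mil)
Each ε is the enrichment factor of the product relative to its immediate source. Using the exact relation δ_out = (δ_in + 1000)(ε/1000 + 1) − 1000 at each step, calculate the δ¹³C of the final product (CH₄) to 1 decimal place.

-49.8 per mil

step 1: δ = (-32.40 + 1000)·(2.4/1000 + 1) − 1000 = -30.08 per mil
step 2: δ = (-30.08 + 1000)·(-23.1/1000 + 1) − 1000 = -52.48 per mil
step 3: δ = (-52.48 + 1000)·(2.8/1000 + 1) − 1000 = -49.83 per mil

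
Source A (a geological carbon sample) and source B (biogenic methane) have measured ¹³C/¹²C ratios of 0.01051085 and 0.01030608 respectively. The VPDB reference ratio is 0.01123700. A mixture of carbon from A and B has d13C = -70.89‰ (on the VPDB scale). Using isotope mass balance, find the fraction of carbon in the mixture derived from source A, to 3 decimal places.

δ_A = (0.01051085/0.01123700 − 1)×1000 = (0.935379 − 1)×1000 = -64.621‰
δ_B = (0.01030608/0.01123700 − 1)×1000 = (0.917156 − 1)×1000 = -82.844‰
f_A = (δ_mix − δ_B)/(δ_A − δ_B) = (-70.89 − (-82.844))/(-64.621 − (-82.844))
f_A = 11.954 / 18.223 = 0.6560

0.656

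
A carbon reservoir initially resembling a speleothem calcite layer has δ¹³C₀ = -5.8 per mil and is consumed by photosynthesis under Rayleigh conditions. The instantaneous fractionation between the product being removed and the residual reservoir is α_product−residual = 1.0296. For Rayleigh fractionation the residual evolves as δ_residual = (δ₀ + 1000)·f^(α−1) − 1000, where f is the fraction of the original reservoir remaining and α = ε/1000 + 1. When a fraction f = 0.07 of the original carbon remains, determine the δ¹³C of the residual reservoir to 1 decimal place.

-81.1 per mil

Rayleigh residual: δ_res = (δ₀ + 1000)·f^(α−1) − 1000
α − 1 = 0.02960
f^(α−1) = 0.07^(0.02960) = 0.924304
δ_res = (-5.8 + 1000) × 0.924304 − 1000 = 918.943 − 1000 = -81.06 per mil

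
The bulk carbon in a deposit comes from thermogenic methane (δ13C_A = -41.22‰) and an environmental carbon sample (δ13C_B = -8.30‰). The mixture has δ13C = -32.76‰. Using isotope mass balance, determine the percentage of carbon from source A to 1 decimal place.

δ_mix = f_A·δ_A + (1 − f_A)·δ_B  ⇒  f_A = (δ_mix − δ_B)/(δ_A − δ_B)
f_A = (-32.76 − (-8.30)) / (-41.22 − (-8.30))
f_A = -24.46 / -32.92 = 0.7430

74.3%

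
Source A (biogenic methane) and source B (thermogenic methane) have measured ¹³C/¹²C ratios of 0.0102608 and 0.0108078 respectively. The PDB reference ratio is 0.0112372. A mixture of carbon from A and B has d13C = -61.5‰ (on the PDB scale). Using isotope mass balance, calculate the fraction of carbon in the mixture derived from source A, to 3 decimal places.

0.478

δ_A = (0.0102608/0.0112372 − 1)×1000 = (0.913110 − 1)×1000 = -86.890‰
δ_B = (0.0108078/0.0112372 − 1)×1000 = (0.961788 − 1)×1000 = -38.212‰
f_A = (δ_mix − δ_B)/(δ_A − δ_B) = (-61.5 − (-38.212))/(-86.890 − (-38.212))
f_A = -23.288 / -48.678 = 0.4784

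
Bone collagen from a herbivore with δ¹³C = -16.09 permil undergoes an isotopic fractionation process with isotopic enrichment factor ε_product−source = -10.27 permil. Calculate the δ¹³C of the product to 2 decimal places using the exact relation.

Exactly, δ_product = (δ_source + 1000)·(ε/1000 + 1) − 1000.
δ_product = (-16.09 + 1000) × (-10.27/1000 + 1) − 1000
δ_product = -26.195 permil

-26.19 permil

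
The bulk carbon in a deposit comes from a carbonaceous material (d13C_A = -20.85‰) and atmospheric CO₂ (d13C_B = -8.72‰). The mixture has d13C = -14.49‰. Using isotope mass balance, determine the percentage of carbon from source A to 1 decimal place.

δ_mix = f_A·δ_A + (1 − f_A)·δ_B  ⇒  f_A = (δ_mix − δ_B)/(δ_A − δ_B)
f_A = (-14.49 − (-8.72)) / (-20.85 − (-8.72))
f_A = -5.77 / -12.13 = 0.4757

47.6%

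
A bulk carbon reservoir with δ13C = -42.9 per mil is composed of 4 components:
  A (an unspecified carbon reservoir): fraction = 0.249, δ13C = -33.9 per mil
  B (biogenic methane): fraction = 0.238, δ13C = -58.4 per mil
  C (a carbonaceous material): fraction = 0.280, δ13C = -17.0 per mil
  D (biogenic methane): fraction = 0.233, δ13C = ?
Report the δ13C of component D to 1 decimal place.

Isotope mass balance: δ_bulk = Σ fᵢ·δᵢ.
-42.9 = 0.249×(-33.9) + 0.238×(-58.4) + 0.280×(-17.0) + 0.233×δ_D
0.233·δ_D = -42.9 − (-27.100) = -15.800
δ_D = -15.800 / 0.233 = -67.81 per mil

-67.8 per mil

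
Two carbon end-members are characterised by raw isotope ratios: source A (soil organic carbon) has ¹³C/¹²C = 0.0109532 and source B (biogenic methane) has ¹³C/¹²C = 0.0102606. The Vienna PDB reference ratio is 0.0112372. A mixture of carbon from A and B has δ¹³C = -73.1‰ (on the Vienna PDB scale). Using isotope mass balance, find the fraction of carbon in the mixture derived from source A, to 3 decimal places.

0.224

δ_A = (0.0109532/0.0112372 − 1)×1000 = (0.974727 − 1)×1000 = -25.273‰
δ_B = (0.0102606/0.0112372 − 1)×1000 = (0.913092 − 1)×1000 = -86.908‰
f_A = (δ_mix − δ_B)/(δ_A − δ_B) = (-73.1 − (-86.908))/(-25.273 − (-86.908))
f_A = 13.808 / 61.635 = 0.2240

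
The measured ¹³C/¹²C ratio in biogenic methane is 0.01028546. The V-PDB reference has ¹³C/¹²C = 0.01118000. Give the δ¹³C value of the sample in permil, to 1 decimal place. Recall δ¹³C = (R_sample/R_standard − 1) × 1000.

δ¹³C = (R_sample / R_standard − 1) × 1000
R_sample / R_standard = 0.01028546 / 0.01118000 = 0.919987
δ¹³C = (0.919987 − 1) × 1000 = -80.01 permil

-80.0 permil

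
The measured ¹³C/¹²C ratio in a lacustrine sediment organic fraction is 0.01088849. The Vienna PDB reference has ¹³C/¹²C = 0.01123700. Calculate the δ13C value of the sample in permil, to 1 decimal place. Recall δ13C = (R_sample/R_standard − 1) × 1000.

δ13C = (R_sample / R_standard − 1) × 1000
R_sample / R_standard = 0.01088849 / 0.01123700 = 0.968985
δ13C = (0.968985 − 1) × 1000 = -31.01 permil

-31.0 permil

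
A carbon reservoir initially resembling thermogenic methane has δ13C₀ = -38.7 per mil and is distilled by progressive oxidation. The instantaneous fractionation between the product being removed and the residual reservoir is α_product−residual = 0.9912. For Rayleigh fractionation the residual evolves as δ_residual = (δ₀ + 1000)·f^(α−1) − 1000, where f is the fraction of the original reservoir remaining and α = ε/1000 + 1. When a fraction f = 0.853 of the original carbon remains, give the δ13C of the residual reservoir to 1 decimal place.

-37.4 per mil

Rayleigh residual: δ_res = (δ₀ + 1000)·f^(α−1) − 1000
α − 1 = -0.00880
f^(α−1) = 0.853^(-0.00880) = 1.001400
δ_res = (-38.7 + 1000) × 1.001400 − 1000 = 962.646 − 1000 = -37.35 per mil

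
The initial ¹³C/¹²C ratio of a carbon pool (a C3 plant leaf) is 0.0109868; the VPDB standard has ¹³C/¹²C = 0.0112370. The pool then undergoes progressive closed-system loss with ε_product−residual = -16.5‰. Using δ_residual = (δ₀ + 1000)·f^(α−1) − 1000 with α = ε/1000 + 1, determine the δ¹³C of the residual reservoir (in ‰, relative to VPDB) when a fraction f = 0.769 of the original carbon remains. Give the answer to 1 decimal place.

δ₀ = (0.0109868/0.0112370 − 1)×1000 = (0.977734 − 1)×1000 = -22.266‰
α − 1 = ε/1000 = -0.0165
f^(α−1) = 0.769^(-0.0165) = 1.004343
δ_res = (-22.266 + 1000) × 1.004343 − 1000 = 981.981 − 1000 = -18.02‰

-18.0‰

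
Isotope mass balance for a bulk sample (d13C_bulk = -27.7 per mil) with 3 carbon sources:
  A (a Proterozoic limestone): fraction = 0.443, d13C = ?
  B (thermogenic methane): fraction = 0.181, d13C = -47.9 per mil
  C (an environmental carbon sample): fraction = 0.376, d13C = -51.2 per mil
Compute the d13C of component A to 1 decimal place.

0.5 per mil

Isotope mass balance: δ_bulk = Σ fᵢ·δᵢ.
-27.7 = 0.443×δ_A + 0.181×(-47.9) + 0.376×(-51.2)
0.443·δ_A = -27.7 − (-27.921) = 0.221
δ_A = 0.221 / 0.443 = 0.50 per mil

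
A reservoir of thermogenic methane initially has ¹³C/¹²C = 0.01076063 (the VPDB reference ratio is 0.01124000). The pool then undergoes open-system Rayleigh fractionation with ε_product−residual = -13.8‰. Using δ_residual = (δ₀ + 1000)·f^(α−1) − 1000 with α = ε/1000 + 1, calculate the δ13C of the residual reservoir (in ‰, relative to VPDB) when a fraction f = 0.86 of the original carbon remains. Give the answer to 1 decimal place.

-40.7‰

δ₀ = (0.01076063/0.01124000 − 1)×1000 = (0.957351 − 1)×1000 = -42.649‰
α − 1 = ε/1000 = -0.0138
f^(α−1) = 0.86^(-0.0138) = 1.002084
δ_res = (-42.649 + 1000) × 1.002084 − 1000 = 959.346 − 1000 = -40.65‰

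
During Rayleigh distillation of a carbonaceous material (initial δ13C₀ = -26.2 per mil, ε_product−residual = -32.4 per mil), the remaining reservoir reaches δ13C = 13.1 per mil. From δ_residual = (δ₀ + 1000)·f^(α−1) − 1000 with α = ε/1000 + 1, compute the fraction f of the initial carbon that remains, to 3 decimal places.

α − 1 = ε/1000 = -0.0324
(δ_res + 1000)/(δ₀ + 1000) = (13.1 + 1000)/(-26.2 + 1000) = 1013.1/973.8 = 1.040357
f = 1.040357^(1/-0.0324) = exp(ln(1.040357)/-0.0324) = exp(0.03956/-0.0324)
f = exp(-1.2211) = 0.2949

0.295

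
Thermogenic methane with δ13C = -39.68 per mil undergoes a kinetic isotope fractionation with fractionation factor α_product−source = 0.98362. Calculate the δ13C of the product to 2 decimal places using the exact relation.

-55.41 per mil

δ_product = (δ_source + 1000)·α − 1000
δ_product = (-39.68 + 1000) × 0.98362 − 1000
δ_product = 944.590 − 1000 = -55.410 per mil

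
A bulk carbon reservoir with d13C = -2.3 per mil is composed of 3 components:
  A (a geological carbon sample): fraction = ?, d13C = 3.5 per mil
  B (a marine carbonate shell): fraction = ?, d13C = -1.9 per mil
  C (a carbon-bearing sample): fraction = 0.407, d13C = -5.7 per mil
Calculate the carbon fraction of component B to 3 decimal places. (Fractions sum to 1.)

0.381

Let f_B and f_A be the unknown fractions; fractions sum to 1 so f_B + f_A = 0.593.
Mass balance: Σ fᵢ·δᵢ = δ_bulk ⇒ f_B·(-1.9) + f_A·(3.5) = -2.3 − (-2.320) = 0.020
Substitute f_A = 0.593 − f_B:
f_B·(-1.9 − 3.5) = 0.020 − 0.593×(3.5) = -2.056
f_B = -2.056 / -5.4 = 0.3807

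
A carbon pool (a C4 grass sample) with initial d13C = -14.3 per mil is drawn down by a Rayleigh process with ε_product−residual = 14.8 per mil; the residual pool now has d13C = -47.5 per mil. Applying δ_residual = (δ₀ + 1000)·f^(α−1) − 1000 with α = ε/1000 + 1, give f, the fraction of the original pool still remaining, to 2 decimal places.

α − 1 = ε/1000 = 0.0148
(δ_res + 1000)/(δ₀ + 1000) = (-47.5 + 1000)/(-14.3 + 1000) = 952.5/985.7 = 0.966318
f = 0.966318^(1/0.0148) = exp(ln(0.966318)/0.0148) = exp(-0.03426/0.0148)
f = exp(-2.3150) = 0.0988

0.10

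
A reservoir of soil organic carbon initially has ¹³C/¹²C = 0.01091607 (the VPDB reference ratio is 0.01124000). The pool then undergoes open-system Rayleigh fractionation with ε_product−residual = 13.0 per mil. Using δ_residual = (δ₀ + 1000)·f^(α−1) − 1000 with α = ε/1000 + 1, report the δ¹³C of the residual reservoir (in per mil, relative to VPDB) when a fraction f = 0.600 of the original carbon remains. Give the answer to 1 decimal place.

δ₀ = (0.01091607/0.01124000 − 1)×1000 = (0.971181 − 1)×1000 = -28.819 per mil
α − 1 = ε/1000 = 0.0130
f^(α−1) = 0.600^(0.0130) = 0.993381
δ_res = (-28.819 + 1000) × 0.993381 − 1000 = 964.753 − 1000 = -35.25 per mil

-35.2 per mil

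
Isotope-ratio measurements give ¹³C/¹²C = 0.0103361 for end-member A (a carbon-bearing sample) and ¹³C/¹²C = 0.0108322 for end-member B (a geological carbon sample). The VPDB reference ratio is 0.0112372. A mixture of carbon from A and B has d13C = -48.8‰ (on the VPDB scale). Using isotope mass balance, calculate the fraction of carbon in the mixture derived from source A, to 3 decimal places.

0.289

δ_A = (0.0103361/0.0112372 − 1)×1000 = (0.919811 − 1)×1000 = -80.189‰
δ_B = (0.0108322/0.0112372 − 1)×1000 = (0.963959 − 1)×1000 = -36.041‰
f_A = (δ_mix − δ_B)/(δ_A − δ_B) = (-48.8 − (-36.041))/(-80.189 − (-36.041))
f_A = -12.759 / -44.148 = 0.2890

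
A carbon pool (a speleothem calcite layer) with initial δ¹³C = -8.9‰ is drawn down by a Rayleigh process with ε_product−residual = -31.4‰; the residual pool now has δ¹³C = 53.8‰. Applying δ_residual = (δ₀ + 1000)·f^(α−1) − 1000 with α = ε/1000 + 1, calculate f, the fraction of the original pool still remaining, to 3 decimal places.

0.142

α − 1 = ε/1000 = -0.0314
(δ_res + 1000)/(δ₀ + 1000) = (53.8 + 1000)/(-8.9 + 1000) = 1053.8/991.1 = 1.063263
f = 1.063263^(1/-0.0314) = exp(ln(1.063263)/-0.0314) = exp(0.06134/-0.0314)
f = exp(-1.9536) = 0.1418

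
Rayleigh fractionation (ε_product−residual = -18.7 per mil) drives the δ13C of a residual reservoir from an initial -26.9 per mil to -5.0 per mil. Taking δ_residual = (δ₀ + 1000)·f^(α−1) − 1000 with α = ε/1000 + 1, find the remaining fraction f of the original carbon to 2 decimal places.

0.30

α − 1 = ε/1000 = -0.0187
(δ_res + 1000)/(δ₀ + 1000) = (-5.0 + 1000)/(-26.9 + 1000) = 995.0/973.1 = 1.022505
f = 1.022505^(1/-0.0187) = exp(ln(1.022505)/-0.0187) = exp(0.02226/-0.0187)
f = exp(-1.1902) = 0.3042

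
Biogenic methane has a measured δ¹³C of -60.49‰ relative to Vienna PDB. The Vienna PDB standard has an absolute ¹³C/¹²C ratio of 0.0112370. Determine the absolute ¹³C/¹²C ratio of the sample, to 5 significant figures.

R_sample = R_standard × (δ¹³C/1000 + 1)
R_sample = 0.0112370 × (-60.49/1000 + 1) = 0.0112370 × 0.939510
R_sample = 0.0105573

0.010557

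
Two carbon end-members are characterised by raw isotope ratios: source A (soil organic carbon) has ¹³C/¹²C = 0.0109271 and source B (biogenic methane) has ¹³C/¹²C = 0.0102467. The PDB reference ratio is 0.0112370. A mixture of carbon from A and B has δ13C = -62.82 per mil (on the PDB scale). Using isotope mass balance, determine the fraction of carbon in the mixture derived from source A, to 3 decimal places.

δ_A = (0.0109271/0.0112370 − 1)×1000 = (0.972421 − 1)×1000 = -27.579 per mil
δ_B = (0.0102467/0.0112370 − 1)×1000 = (0.911871 − 1)×1000 = -88.129 per mil
f_A = (δ_mix − δ_B)/(δ_A − δ_B) = (-62.82 − (-88.129))/(-27.579 − (-88.129))
f_A = 25.309 / 60.550 = 0.4180

0.418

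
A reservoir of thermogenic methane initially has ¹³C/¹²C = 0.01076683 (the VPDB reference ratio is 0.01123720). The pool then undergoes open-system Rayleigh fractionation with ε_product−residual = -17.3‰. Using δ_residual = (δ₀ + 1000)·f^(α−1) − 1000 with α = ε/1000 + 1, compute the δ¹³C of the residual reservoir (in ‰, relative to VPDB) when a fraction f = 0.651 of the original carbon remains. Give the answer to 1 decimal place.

δ₀ = (0.01076683/0.01123720 − 1)×1000 = (0.958142 − 1)×1000 = -41.858‰
α − 1 = ε/1000 = -0.0173
f^(α−1) = 0.651^(-0.0173) = 1.007454
δ_res = (-41.858 + 1000) × 1.007454 − 1000 = 965.283 − 1000 = -34.72‰

-34.7‰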